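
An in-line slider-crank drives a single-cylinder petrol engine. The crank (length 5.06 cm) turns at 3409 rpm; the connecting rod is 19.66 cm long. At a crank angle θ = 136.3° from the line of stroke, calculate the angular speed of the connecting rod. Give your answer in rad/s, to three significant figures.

ω = 357 rad/s (converted from 3409 rpm).
The rod makes angle φ with the slider axis where L sinφ = r sinθ; differentiating, L cosφ·φ̇ = r ω cosθ.
L cosφ = √(L² − r² sin²θ) = 0.19347 m.
|ω_rod| = r ω |cosθ| / √(L² − r² sin²θ) = 0.0506·357·0.72297/0.19347 = 67.502 rad/s.

67.5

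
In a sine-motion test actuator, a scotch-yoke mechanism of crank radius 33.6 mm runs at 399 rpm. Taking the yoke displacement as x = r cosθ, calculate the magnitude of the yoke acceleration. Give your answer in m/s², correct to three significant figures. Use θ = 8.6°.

58.0

ω = 41.78 rad/s (from 399 rpm).
x = r cosθ ⇒ ẍ = −rω² cosθ (ω constant).
|a| = rω²|cosθ| = 0.0336·(41.78)²·|cos 8.6°| = 58 m/s².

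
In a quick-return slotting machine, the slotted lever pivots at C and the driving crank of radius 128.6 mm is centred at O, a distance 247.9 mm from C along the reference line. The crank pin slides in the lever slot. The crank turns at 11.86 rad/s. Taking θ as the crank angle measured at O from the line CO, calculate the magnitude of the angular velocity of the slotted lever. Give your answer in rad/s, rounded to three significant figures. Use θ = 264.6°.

2.23

ω = 11.86 rad/s
Crank pin A relative to C: A = (d + r cosθ, r sinθ); lever angle φ = atan2(r sinθ, d + r cosθ).
Differentiating tanφ: φ̇ = rω(d cosθ + r)/(d² + r² + 2dr cosθ).
d² + r² + 2dr cosθ = |CA|² = 0.071992 m²;  d cosθ + r = +0.10527 m.
|ω_lever| = |0.1286·11.86·+0.10527| / 0.071992 = 2.2302 rad/s.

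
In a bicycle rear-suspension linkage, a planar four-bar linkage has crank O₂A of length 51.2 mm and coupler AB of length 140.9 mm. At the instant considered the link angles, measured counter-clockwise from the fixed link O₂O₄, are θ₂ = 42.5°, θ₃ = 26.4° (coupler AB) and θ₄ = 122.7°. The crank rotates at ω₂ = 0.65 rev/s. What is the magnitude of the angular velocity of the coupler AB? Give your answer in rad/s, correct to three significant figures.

1.47

ω₂ = 4.084 rad/s (from 0.65 rev/s).
Differentiating the loop-closure r₂e^{iθ₂}+r₃e^{iθ₃}=r₁+r₄e^{iθ₄} gives r₂ω₂e^{iθ₂}+r₃ω₃e^{iθ₃}=r₄ω₄e^{iθ₄}.
Eliminating the other unknown: ω₃ = r₂ω₂ sin(θ₄−θ₂) / [r₃ sin(θ₃−θ₄)].
Numerator sine = +0.98541; denominator sine = -0.99396.
Result = 0.0512·4.084·(+0.98541) / (0.1409·(-0.99396)) = -1.4713 rad/s; magnitude 1.4713 rad/s.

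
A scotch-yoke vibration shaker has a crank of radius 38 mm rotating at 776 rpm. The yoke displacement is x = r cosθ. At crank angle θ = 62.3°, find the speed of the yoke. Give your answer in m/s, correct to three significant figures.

ω = 81.26 rad/s (from 776 rpm).
x = r cosθ ⇒ ẋ = −rω sinθ.
|v| = rω|sinθ| = 0.038·81.26·|sin 62.3°| = 2.7341 m/s.

2.73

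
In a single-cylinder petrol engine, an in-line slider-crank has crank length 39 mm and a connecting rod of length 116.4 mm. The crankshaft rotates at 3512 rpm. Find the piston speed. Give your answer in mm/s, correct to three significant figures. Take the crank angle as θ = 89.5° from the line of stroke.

14400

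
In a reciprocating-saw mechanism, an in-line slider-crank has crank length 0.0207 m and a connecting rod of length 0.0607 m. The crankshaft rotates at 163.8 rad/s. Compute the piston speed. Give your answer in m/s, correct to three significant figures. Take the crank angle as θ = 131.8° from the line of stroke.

1.93

ω = 163.8 rad/s
For an in-line slider-crank, x = r cosθ + √(L² − r² sin²θ), so v = −rω sinθ·[1 + r cosθ/√(L² − r² sin²θ)].
With r = 0.0207 m, L = 0.0607 m, θ = 131.8°: √(L² − r² sin²θ) = 0.058706 m.
v = −0.0207·163.8·0.74548·[1 + 0.0207·-0.66653/0.058706] = -1.9336 m/s.
|v| = 1.9336 m/s.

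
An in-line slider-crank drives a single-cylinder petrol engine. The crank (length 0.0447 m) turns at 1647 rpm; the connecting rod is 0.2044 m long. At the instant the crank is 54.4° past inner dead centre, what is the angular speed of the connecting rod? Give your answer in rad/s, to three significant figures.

ω = 172.5 rad/s (converted from 1647 rpm).
The rod makes angle φ with the slider axis where L sinφ = r sinθ; differentiating, L cosφ·φ̇ = r ω cosθ.
L cosφ = √(L² − r² sin²θ) = 0.20114 m.
|ω_rod| = r ω |cosθ| / √(L² − r² sin²θ) = 0.0447·172.5·0.58212/0.20114 = 22.312 rad/s.

22.3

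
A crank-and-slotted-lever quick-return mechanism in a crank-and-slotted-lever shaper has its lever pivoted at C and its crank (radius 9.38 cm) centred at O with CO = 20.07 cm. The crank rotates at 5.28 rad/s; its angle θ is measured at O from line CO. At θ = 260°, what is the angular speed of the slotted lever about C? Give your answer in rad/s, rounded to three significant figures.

0.686

ω = 5.28 rad/s
Crank pin A relative to C: A = (d + r cosθ, r sinθ); lever angle φ = atan2(r sinθ, d + r cosθ).
Differentiating tanφ: φ̇ = rω(d cosθ + r)/(d² + r² + 2dr cosθ).
d² + r² + 2dr cosθ = |CA|² = 0.0425408 m²;  d cosθ + r = +0.058949 m.
|ω_lever| = |0.0938·5.28·+0.058949| / 0.0425408 = 0.68629 rad/s.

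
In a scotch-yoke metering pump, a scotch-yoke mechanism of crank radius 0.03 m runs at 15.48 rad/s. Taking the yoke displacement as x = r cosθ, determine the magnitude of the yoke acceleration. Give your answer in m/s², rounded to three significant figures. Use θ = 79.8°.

1.27

ω = 15.48 rad/s
x = r cosθ ⇒ ẍ = −rω² cosθ (ω constant).
|a| = rω²|cosθ| = 0.03·(15.48)²·|cos 79.8°| = 1.273 m/s².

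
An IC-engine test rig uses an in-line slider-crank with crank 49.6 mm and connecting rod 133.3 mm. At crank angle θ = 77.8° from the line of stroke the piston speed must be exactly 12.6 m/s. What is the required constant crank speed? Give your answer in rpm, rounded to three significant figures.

For an in-line slider-crank, |v_piston| = rω|sinθ|·[1 + r cosθ/√(L² − r² sin²θ)].
With r = 0.0496 m, L = 0.1333 m, θ = 77.8°: the bracketed kinematic factor |dx/dθ| = 0.052572 m.
ω = v/|dx/dθ| = 12.6/0.052572 = 239.67 rad/s.
N = 60ω/(2π) = 2288.7 rpm.

2290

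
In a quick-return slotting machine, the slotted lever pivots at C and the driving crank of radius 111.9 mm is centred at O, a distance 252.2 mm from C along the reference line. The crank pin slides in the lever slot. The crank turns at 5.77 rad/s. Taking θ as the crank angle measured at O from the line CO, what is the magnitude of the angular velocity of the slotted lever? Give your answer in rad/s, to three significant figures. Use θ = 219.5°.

1.64

ω = 5.77 rad/s
Crank pin A relative to C: A = (d + r cosθ, r sinθ); lever angle φ = atan2(r sinθ, d + r cosθ).
Differentiating tanφ: φ̇ = rω(d cosθ + r)/(d² + r² + 2dr cosθ).
d² + r² + 2dr cosθ = |CA|² = 0.0325741 m²;  d cosθ + r = -0.082704 m.
|ω_lever| = |0.1119·5.77·-0.082704| / 0.0325741 = 1.6393 rad/s.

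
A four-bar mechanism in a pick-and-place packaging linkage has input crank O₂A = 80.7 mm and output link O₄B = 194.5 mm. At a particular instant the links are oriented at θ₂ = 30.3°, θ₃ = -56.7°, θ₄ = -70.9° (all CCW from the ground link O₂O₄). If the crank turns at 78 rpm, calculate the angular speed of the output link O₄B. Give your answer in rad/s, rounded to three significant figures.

13.8

ω₂ = 8.168 rad/s (from 78 rpm).
Differentiating the loop-closure r₂e^{iθ₂}+r₃e^{iθ₃}=r₁+r₄e^{iθ₄} gives r₂ω₂e^{iθ₂}+r₃ω₃e^{iθ₃}=r₄ω₄e^{iθ₄}.
Eliminating the other unknown: ω₄ = r₂ω₂ sin(θ₂−θ₃) / [r₄ sin(θ₄−θ₃)].
Numerator sine = +0.99863; denominator sine = -0.24531.
Result = 0.0807·8.168·(+0.99863) / (0.1945·(-0.24531)) = -13.797 rad/s; magnitude 13.797 rad/s.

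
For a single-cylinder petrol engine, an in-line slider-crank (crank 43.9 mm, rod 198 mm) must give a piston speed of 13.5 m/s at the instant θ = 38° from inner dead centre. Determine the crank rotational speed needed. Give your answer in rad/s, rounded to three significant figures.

425

For an in-line slider-crank, |v_piston| = rω|sinθ|·[1 + r cosθ/√(L² − r² sin²θ)].
With r = 0.0439 m, L = 0.198 m, θ = 38°: the bracketed kinematic factor |dx/dθ| = 0.031794 m.
ω = v/|dx/dθ| = 13.5/0.031794 = 424.6 rad/s.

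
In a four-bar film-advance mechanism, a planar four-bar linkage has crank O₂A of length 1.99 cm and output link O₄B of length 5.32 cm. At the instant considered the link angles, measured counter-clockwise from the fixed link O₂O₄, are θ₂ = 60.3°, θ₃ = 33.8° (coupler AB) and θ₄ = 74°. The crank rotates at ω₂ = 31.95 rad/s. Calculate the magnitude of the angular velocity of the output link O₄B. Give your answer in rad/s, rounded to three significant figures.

8.26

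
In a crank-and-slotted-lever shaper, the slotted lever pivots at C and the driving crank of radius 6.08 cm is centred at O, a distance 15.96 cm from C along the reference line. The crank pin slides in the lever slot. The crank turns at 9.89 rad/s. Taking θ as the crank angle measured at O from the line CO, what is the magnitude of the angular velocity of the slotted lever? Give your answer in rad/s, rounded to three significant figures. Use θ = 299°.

2.15

ω = 9.89 rad/s
Crank pin A relative to C: A = (d + r cosθ, r sinθ); lever angle φ = atan2(r sinθ, d + r cosθ).
Differentiating tanφ: φ̇ = rω(d cosθ + r)/(d² + r² + 2dr cosθ).
d² + r² + 2dr cosθ = |CA|² = 0.0385777 m²;  d cosθ + r = +0.13818 m.
|ω_lever| = |0.0608·9.89·+0.13818| / 0.0385777 = 2.1537 rad/s.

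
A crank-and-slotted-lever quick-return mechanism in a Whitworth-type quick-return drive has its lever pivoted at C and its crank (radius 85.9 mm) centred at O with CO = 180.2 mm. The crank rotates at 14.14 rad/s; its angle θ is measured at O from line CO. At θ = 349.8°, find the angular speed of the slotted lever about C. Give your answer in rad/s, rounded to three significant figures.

4.55

ω = 14.14 rad/s
Crank pin A relative to C: A = (d + r cosθ, r sinθ); lever angle φ = atan2(r sinθ, d + r cosθ).
Differentiating tanφ: φ̇ = rω(d cosθ + r)/(d² + r² + 2dr cosθ).
d² + r² + 2dr cosθ = |CA|² = 0.0703199 m²;  d cosθ + r = +0.26325 m.
|ω_lever| = |0.0859·14.14·+0.26325| / 0.0703199 = 4.5471 rad/s.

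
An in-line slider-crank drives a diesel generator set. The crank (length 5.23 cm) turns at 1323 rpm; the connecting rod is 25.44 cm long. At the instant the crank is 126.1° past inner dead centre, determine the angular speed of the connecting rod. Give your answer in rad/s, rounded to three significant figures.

ω = 138.5 rad/s (converted from 1323 rpm).
The rod makes angle φ with the slider axis where L sinφ = r sinθ; differentiating, L cosφ·φ̇ = r ω cosθ.
L cosφ = √(L² − r² sin²θ) = 0.25087 m.
|ω_rod| = r ω |cosθ| / √(L² − r² sin²θ) = 0.0523·138.5·0.58920/0.25087 = 17.018 rad/s.

17.0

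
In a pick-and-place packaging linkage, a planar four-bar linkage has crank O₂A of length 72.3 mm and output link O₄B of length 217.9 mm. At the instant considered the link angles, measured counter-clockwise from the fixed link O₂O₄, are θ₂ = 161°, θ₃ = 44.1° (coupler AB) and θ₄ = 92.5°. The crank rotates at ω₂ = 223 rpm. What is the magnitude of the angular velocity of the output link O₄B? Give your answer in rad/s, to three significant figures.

9.24

ω₂ = 23.35 rad/s (from 223 rpm).
Differentiating the loop-closure r₂e^{iθ₂}+r₃e^{iθ₃}=r₁+r₄e^{iθ₄} gives r₂ω₂e^{iθ₂}+r₃ω₃e^{iθ₃}=r₄ω₄e^{iθ₄}.
Eliminating the other unknown: ω₄ = r₂ω₂ sin(θ₂−θ₃) / [r₄ sin(θ₄−θ₃)].
Numerator sine = +0.89180; denominator sine = +0.74780.
Result = 0.0723·23.35·(+0.89180) / (0.2179·(+0.74780)) = +9.2405 rad/s; magnitude 9.2405 rad/s.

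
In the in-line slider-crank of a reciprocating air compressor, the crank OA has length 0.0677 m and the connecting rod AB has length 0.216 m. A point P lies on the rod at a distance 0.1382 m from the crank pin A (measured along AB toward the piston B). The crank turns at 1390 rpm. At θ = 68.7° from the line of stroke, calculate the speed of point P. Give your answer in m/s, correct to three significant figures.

ω = 145.6 rad/s.  Crank-pin speed |V_A| = rω = 9.8544 m/s, perpendicular to OA.
Rod angle: sinφ = −(r/L) sinθ ⇒ φ = -16.979°; ω_rod = −rω cosθ/√(L²−r²sin²θ) = -17.328 rad/s.
V_P = V_A + ω_rod × AP, with AP = 0.1382 m along the rod.
Components: V_Px = −rω sinθ − a·ω_rod·sinφ = -9.8806 m/s;  V_Py = rω cosθ + a·ω_rod·cosφ = +1.2893 m/s.
|V_P| = √(V_Px² + V_Py²) = 9.9644 m/s.

9.96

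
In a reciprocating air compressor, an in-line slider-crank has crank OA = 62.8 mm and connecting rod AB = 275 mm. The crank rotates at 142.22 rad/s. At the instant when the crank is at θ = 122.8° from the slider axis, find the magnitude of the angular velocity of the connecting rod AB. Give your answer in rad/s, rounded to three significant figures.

17.9

ω = 142.2 rad/s
The rod makes angle φ with the slider axis where L sinφ = r sinθ; differentiating, L cosφ·φ̇ = r ω cosθ.
L cosφ = √(L² − r² sin²θ) = 0.26989 m.
|ω_rod| = r ω |cosθ| / √(L² − r² sin²θ) = 0.0628·142.2·0.54171/0.26989 = 17.927 rad/s.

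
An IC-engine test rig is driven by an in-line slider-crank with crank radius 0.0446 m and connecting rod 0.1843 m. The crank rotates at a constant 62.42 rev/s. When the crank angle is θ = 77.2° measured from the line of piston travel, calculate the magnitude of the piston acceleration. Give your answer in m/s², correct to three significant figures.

ω = 2π·62.4 = 392.2 rad/s
x(θ) = r cosθ + √(L² − r² sin²θ); with ω constant, a = ω²·d²x/dθ².
d²x/dθ² = −r cosθ − r²(cos2θ)/√u − r⁴ sin²2θ/(4u^{3/2}),  u = L² − r² sin²θ = 0.032075 m².
Substituting r = 0.0446 m, L = 0.1843 m, θ = 77.2°: d²x/dθ² = +0.00010321 m.
a = ω²·d²x/dθ² = (392.2)²·(+0.00010321) = +15.875 m/s²;  |a| = 15.875 m/s².

15.9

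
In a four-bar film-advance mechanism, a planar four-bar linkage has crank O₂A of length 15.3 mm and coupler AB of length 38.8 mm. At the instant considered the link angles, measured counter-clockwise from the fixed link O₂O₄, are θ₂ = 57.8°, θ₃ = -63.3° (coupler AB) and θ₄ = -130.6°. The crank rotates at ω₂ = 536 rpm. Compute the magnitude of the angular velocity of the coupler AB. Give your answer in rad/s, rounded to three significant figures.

3.50

ω₂ = 56.13 rad/s (from 536 rpm).
Differentiating the loop-closure r₂e^{iθ₂}+r₃e^{iθ₃}=r₁+r₄e^{iθ₄} gives r₂ω₂e^{iθ₂}+r₃ω₃e^{iθ₃}=r₄ω₄e^{iθ₄}.
Eliminating the other unknown: ω₃ = r₂ω₂ sin(θ₄−θ₂) / [r₃ sin(θ₃−θ₄)].
Numerator sine = +0.14608; denominator sine = +0.92254.
Result = 0.0153·56.13·(+0.14608) / (0.0388·(+0.92254)) = +3.5048 rad/s; magnitude 3.5048 rad/s.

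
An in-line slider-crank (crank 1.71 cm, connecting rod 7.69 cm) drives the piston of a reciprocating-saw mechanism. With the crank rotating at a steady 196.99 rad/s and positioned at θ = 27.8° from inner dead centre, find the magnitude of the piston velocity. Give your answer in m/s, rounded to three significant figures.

ω = 197 rad/s
For an in-line slider-crank, x = r cosθ + √(L² − r² sin²θ), so v = −rω sinθ·[1 + r cosθ/√(L² − r² sin²θ)].
With r = 0.0171 m, L = 0.0769 m, θ = 27.8°: √(L² − r² sin²θ) = 0.076485 m.
v = −0.0171·197·0.46639·[1 + 0.0171·0.88458/0.076485] = -1.8817 m/s.
|v| = 1.8817 m/s.

1.88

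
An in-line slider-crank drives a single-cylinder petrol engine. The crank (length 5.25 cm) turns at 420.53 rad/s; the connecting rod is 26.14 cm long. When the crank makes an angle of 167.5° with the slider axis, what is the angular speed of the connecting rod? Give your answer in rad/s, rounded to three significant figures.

ω = 420.5 rad/s
The rod makes angle φ with the slider axis where L sinφ = r sinθ; differentiating, L cosφ·φ̇ = r ω cosθ.
L cosφ = √(L² − r² sin²θ) = 0.26115 m.
|ω_rod| = r ω |cosθ| / √(L² − r² sin²θ) = 0.0525·420.5·0.97630/0.26115 = 82.536 rad/s.

82.5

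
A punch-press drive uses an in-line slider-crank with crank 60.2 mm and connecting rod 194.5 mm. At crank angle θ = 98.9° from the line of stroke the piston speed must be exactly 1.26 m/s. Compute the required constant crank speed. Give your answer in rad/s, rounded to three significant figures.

For an in-line slider-crank, |v_piston| = rω|sinθ|·[1 + r cosθ/√(L² − r² sin²θ)].
With r = 0.0602 m, L = 0.1945 m, θ = 98.9°: the bracketed kinematic factor |dx/dθ| = 0.056484 m.
ω = v/|dx/dθ| = 1.26/0.056484 = 22.307 rad/s.

22.3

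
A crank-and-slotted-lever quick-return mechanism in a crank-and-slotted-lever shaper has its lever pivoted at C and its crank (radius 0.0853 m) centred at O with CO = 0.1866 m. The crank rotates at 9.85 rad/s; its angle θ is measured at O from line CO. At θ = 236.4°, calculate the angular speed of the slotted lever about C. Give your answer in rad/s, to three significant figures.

ω = 9.85 rad/s
Crank pin A relative to C: A = (d + r cosθ, r sinθ); lever angle φ = atan2(r sinθ, d + r cosθ).
Differentiating tanφ: φ̇ = rω(d cosθ + r)/(d² + r² + 2dr cosθ).
d² + r² + 2dr cosθ = |CA|² = 0.024479 m²;  d cosθ + r = -0.017963 m.
|ω_lever| = |0.0853·9.85·-0.017963| / 0.024479 = 0.61655 rad/s.

0.617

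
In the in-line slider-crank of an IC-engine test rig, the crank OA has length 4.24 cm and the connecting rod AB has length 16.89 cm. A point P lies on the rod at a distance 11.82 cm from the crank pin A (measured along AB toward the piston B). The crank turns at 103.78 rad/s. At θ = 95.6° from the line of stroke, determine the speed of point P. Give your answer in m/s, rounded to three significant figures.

ω = 103.8 rad/s.  Crank-pin speed |V_A| = rω = 4.4003 m/s, perpendicular to OA.
Rod angle: sinφ = −(r/L) sinθ ⇒ φ = -14.468°; ω_rod = −rω cosθ/√(L²−r²sin²θ) = +2.6255 rad/s.
V_P = V_A + ω_rod × AP, with AP = 0.1182 m along the rod.
Components: V_Px = −rω sinθ − a·ω_rod·sinφ = -4.3017 m/s;  V_Py = rω cosθ + a·ω_rod·cosφ = -0.12889 m/s.
|V_P| = √(V_Px² + V_Py²) = 4.3037 m/s.

4.30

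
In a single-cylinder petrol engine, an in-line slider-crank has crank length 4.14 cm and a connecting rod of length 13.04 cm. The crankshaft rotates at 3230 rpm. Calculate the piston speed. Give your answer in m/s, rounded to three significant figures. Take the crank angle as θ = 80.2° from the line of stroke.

14.6

ω = 2π·3230/60 = 338.2 rad/s
For an in-line slider-crank, x = r cosθ + √(L² − r² sin²θ), so v = −rω sinθ·[1 + r cosθ/√(L² − r² sin²θ)].
With r = 0.0414 m, L = 0.1304 m, θ = 80.2°: √(L² − r² sin²θ) = 0.12385 m.
v = −0.0414·338.2·0.98541·[1 + 0.0414·0.17021/0.12385] = -14.584 m/s.
|v| = 14.584 m/s.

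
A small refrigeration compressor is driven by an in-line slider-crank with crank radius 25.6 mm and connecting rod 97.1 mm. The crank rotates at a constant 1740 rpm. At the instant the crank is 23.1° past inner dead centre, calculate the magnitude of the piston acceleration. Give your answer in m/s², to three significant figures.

ω = 2π·1740/60 = 182.2 rad/s
x(θ) = r cosθ + √(L² − r² sin²θ); with ω constant, a = ω²·d²x/dθ².
d²x/dθ² = −r cosθ − r²(cos2θ)/√u − r⁴ sin²2θ/(4u^{3/2}),  u = L² − r² sin²θ = 0.00932753 m².
Substituting r = 0.0256 m, L = 0.0971 m, θ = 23.1°: d²x/dθ² = -0.028306 m.
a = ω²·d²x/dθ² = (182.2)²·(-0.028306) = -939.8 m/s²;  |a| = 939.8 m/s².

940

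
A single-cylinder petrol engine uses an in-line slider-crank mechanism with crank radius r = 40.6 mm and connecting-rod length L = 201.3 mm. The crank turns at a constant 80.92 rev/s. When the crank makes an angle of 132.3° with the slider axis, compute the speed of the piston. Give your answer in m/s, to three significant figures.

ω = 2π·80.9 = 508.4 rad/s
For an in-line slider-crank, x = r cosθ + √(L² − r² sin²θ), so v = −rω sinθ·[1 + r cosθ/√(L² − r² sin²θ)].
With r = 0.0406 m, L = 0.2013 m, θ = 132.3°: √(L² − r² sin²θ) = 0.19905 m.
v = −0.0406·508.4·0.73963·[1 + 0.0406·-0.67301/0.19905] = -13.172 m/s.
|v| = 13.172 m/s.

13.2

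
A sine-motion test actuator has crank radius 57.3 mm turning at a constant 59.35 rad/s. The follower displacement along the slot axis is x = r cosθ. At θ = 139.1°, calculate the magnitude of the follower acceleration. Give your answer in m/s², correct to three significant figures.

153

ω = 59.35 rad/s
x = r cosθ ⇒ ẍ = −rω² cosθ (ω constant).
|a| = rω²|cosθ| = 0.0573·(59.35)²·|cos 139.1°| = 152.56 m/s².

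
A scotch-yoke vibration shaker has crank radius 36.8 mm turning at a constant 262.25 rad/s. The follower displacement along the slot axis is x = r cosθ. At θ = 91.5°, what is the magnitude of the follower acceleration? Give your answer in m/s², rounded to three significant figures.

66.3

ω = 262.2 rad/s
x = r cosθ ⇒ ẍ = −rω² cosθ (ω constant).
|a| = rω²|cosθ| = 0.0368·(262.2)²·|cos 91.5°| = 66.252 m/s².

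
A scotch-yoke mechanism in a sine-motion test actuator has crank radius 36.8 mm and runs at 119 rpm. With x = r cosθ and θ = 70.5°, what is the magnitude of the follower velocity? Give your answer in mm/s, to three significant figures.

432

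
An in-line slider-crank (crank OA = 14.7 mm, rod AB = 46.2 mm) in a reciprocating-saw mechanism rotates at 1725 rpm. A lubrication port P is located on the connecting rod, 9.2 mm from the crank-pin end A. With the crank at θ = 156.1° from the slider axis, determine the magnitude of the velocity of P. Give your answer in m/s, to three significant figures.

ω = 180.6 rad/s.  Crank-pin speed |V_A| = rω = 2.6554 m/s, perpendicular to OA.
Rod angle: sinφ = −(r/L) sinθ ⇒ φ = -7.407°; ω_rod = −rω cosθ/√(L²−r²sin²θ) = +52.991 rad/s.
V_P = V_A + ω_rod × AP, with AP = 0.0092 m along the rod.
Components: V_Px = −rω sinθ − a·ω_rod·sinφ = -1.013 m/s;  V_Py = rω cosθ + a·ω_rod·cosφ = -1.9443 m/s.
|V_P| = √(V_Px² + V_Py²) = 2.1924 m/s.

2.19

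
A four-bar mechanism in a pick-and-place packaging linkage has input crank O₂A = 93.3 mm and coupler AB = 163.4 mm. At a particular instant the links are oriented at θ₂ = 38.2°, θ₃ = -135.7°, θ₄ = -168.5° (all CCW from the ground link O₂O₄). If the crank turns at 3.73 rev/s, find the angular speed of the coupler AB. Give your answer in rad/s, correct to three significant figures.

ω₂ = 23.44 rad/s (from 3.73 rev/s).
Differentiating the loop-closure r₂e^{iθ₂}+r₃e^{iθ₃}=r₁+r₄e^{iθ₄} gives r₂ω₂e^{iθ₂}+r₃ω₃e^{iθ₃}=r₄ω₄e^{iθ₄}.
Eliminating the other unknown: ω₃ = r₂ω₂ sin(θ₄−θ₂) / [r₃ sin(θ₃−θ₄)].
Numerator sine = +0.44932; denominator sine = +0.54171.
Result = 0.0933·23.44·(+0.44932) / (0.1634·(+0.54171)) = +11.1 rad/s; magnitude 11.1 rad/s.

11.1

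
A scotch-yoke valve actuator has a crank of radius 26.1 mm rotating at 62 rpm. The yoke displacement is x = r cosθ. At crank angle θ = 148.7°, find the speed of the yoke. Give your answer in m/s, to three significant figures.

ω = 6.493 rad/s (from 62 rpm).
x = r cosθ ⇒ ẋ = −rω sinθ.
|v| = rω|sinθ| = 0.0261·6.493·|sin 148.7°| = 0.088036 m/s.

0.0880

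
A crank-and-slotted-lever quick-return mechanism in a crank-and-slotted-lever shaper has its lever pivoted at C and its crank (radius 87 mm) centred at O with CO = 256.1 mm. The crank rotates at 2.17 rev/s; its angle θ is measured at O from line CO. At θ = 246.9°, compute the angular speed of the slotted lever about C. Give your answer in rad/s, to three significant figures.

ω = 13.63 rad/s (from 2.17 rev/s).
Crank pin A relative to C: A = (d + r cosθ, r sinθ); lever angle φ = atan2(r sinθ, d + r cosθ).
Differentiating tanφ: φ̇ = rω(d cosθ + r)/(d² + r² + 2dr cosθ).
d² + r² + 2dr cosθ = |CA|² = 0.0556731 m²;  d cosθ + r = -0.013478 m.
|ω_lever| = |0.087·13.63·-0.013478| / 0.0556731 = 0.28716 rad/s.

0.287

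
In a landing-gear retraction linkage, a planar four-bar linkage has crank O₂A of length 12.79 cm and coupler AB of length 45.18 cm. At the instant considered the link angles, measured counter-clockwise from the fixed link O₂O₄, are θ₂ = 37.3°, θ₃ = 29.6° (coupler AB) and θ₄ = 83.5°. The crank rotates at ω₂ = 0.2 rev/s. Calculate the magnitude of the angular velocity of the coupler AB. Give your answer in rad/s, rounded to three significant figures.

ω₂ = 1.257 rad/s (from 0.2 rev/s).
Differentiating the loop-closure r₂e^{iθ₂}+r₃e^{iθ₃}=r₁+r₄e^{iθ₄} gives r₂ω₂e^{iθ₂}+r₃ω₃e^{iθ₃}=r₄ω₄e^{iθ₄}.
Eliminating the other unknown: ω₃ = r₂ω₂ sin(θ₄−θ₂) / [r₃ sin(θ₃−θ₄)].
Numerator sine = +0.72176; denominator sine = -0.80799.
Result = 0.1279·1.257·(+0.72176) / (0.4518·(-0.80799)) = -0.31778 rad/s; magnitude 0.31778 rad/s.

0.318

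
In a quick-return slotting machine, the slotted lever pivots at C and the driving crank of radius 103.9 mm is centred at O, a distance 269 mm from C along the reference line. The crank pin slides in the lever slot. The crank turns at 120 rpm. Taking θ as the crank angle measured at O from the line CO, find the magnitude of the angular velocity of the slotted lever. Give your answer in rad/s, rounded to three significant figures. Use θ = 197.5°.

ω = 12.57 rad/s (from 120 rpm).
Crank pin A relative to C: A = (d + r cosθ, r sinθ); lever angle φ = atan2(r sinθ, d + r cosθ).
Differentiating tanφ: φ̇ = rω(d cosθ + r)/(d² + r² + 2dr cosθ).
d² + r² + 2dr cosθ = |CA|² = 0.0298451 m²;  d cosθ + r = -0.15265 m.
|ω_lever| = |0.1039·12.57·-0.15265| / 0.0298451 = 6.678 rad/s.

6.68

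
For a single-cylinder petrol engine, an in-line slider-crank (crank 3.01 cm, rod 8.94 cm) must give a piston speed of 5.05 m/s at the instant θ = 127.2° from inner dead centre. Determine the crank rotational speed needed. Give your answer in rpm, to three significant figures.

For an in-line slider-crank, |v_piston| = rω|sinθ|·[1 + r cosθ/√(L² − r² sin²θ)].
With r = 0.0301 m, L = 0.0894 m, θ = 127.2°: the bracketed kinematic factor |dx/dθ| = 0.018909 m.
ω = v/|dx/dθ| = 5.05/0.018909 = 267.06 rad/s.
N = 60ω/(2π) = 2550.3 rpm.

2550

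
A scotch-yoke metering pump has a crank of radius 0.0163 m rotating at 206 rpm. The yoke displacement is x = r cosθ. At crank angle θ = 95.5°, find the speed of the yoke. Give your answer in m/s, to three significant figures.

ω = 21.57 rad/s (from 206 rpm).
x = r cosθ ⇒ ẋ = −rω sinθ.
|v| = rω|sinθ| = 0.0163·21.57·|sin 95.5°| = 0.35001 m/s.

0.350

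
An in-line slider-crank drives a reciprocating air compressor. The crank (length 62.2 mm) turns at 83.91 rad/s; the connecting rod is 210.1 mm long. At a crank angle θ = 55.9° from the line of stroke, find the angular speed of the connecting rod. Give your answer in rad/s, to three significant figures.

14.4

ω = 83.91 rad/s
The rod makes angle φ with the slider axis where L sinφ = r sinθ; differentiating, L cosφ·φ̇ = r ω cosθ.
L cosφ = √(L² − r² sin²θ) = 0.20369 m.
|ω_rod| = r ω |cosθ| / √(L² − r² sin²θ) = 0.0622·83.91·0.56064/0.20369 = 14.365 rad/s.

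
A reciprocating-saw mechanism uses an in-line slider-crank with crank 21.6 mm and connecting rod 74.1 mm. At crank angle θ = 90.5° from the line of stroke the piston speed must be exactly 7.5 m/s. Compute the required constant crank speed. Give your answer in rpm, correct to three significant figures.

3320

For an in-line slider-crank, |v_piston| = rω|sinθ|·[1 + r cosθ/√(L² − r² sin²θ)].
With r = 0.0216 m, L = 0.0741 m, θ = 90.5°: the bracketed kinematic factor |dx/dθ| = 0.021542 m.
ω = v/|dx/dθ| = 7.5/0.021542 = 348.16 rad/s.
N = 60ω/(2π) = 3324.7 rpm.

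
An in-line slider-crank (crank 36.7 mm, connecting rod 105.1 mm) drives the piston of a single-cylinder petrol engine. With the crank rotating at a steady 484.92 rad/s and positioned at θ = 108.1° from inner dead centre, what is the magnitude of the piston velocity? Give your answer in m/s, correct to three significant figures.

ω = 484.9 rad/s
For an in-line slider-crank, x = r cosθ + √(L² − r² sin²θ), so v = −rω sinθ·[1 + r cosθ/√(L² − r² sin²θ)].
With r = 0.0367 m, L = 0.1051 m, θ = 108.1°: √(L² − r² sin²θ) = 0.099142 m.
v = −0.0367·484.9·0.95052·[1 + 0.0367·-0.31068/0.099142] = -14.97 m/s.
|v| = 14.97 m/s.

15.0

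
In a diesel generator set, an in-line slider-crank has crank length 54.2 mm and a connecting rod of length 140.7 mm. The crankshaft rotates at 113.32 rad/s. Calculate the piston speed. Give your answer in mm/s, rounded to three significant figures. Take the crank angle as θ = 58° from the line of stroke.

6330

ω = 113.3 rad/s
For an in-line slider-crank, x = r cosθ + √(L² − r² sin²θ), so v = −rω sinθ·[1 + r cosθ/√(L² − r² sin²θ)].
With r = 0.0542 m, L = 0.1407 m, θ = 58°: √(L² − r² sin²θ) = 0.13298 m.
v = −0.0542·113.3·0.84805·[1 + 0.0542·0.52992/0.13298] = -6.3337 m/s.
|v| = 6.3337 m/s = 6333.7 mm/s.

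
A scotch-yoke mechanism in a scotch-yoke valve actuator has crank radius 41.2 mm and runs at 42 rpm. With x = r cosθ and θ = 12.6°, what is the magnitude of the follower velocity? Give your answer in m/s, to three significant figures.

0.0395

ω = 4.398 rad/s (from 42 rpm).
x = r cosθ ⇒ ẋ = −rω sinθ.
|v| = rω|sinθ| = 0.0412·4.398·|sin 12.6°| = 0.039529 m/s.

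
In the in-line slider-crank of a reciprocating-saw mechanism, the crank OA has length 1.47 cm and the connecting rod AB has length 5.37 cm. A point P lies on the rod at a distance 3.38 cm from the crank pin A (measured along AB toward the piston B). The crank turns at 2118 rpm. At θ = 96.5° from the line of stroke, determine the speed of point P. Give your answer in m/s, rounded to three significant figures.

3.18

ω = 221.8 rad/s.  Crank-pin speed |V_A| = rω = 3.2604 m/s, perpendicular to OA.
Rod angle: sinφ = −(r/L) sinθ ⇒ φ = -15.782°; ω_rod = −rω cosθ/√(L²−r²sin²θ) = +7.1424 rad/s.
V_P = V_A + ω_rod × AP, with AP = 0.0338 m along the rod.
Components: V_Px = −rω sinθ − a·ω_rod·sinφ = -3.1738 m/s;  V_Py = rω cosθ + a·ω_rod·cosφ = -0.13678 m/s.
|V_P| = √(V_Px² + V_Py²) = 3.1767 m/s.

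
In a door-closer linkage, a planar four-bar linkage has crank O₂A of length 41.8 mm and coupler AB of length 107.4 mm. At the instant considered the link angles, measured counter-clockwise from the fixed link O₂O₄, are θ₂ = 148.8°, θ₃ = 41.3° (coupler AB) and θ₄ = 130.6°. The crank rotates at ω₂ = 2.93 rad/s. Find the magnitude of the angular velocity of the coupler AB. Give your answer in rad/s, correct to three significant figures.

0.356

ω₂ = 2.93 rad/s
Differentiating the loop-closure r₂e^{iθ₂}+r₃e^{iθ₃}=r₁+r₄e^{iθ₄} gives r₂ω₂e^{iθ₂}+r₃ω₃e^{iθ₃}=r₄ω₄e^{iθ₄}.
Eliminating the other unknown: ω₃ = r₂ω₂ sin(θ₄−θ₂) / [r₃ sin(θ₃−θ₄)].
Numerator sine = -0.31233; denominator sine = -0.99993.
Result = 0.0418·2.93·(-0.31233) / (0.1074·(-0.99993)) = +0.3562 rad/s; magnitude 0.3562 rad/s.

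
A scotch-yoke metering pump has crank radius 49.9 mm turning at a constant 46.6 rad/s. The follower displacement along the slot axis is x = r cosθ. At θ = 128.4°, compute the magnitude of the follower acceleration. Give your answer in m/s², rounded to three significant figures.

ω = 46.6 rad/s
x = r cosθ ⇒ ẍ = −rω² cosθ (ω constant).
|a| = rω²|cosθ| = 0.0499·(46.6)²·|cos 128.4°| = 67.308 m/s².

67.3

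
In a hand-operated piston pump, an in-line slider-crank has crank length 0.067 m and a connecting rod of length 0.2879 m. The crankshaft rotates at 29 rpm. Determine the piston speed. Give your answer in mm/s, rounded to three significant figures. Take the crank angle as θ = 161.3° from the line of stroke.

50.8

ω = 2π·29/60 = 3.037 rad/s
For an in-line slider-crank, x = r cosθ + √(L² − r² sin²θ), so v = −rω sinθ·[1 + r cosθ/√(L² − r² sin²θ)].
With r = 0.067 m, L = 0.2879 m, θ = 161.3°: √(L² − r² sin²θ) = 0.2871 m.
v = −0.067·3.037·0.32061·[1 + 0.067·-0.94721/0.2871] = -0.050815 m/s.
|v| = 0.050815 m/s = 50.815 mm/s.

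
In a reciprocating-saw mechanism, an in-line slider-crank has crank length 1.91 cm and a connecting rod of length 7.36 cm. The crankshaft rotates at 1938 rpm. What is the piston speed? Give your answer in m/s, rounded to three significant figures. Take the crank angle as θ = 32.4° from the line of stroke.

ω = 2π·1938/60 = 202.9 rad/s
For an in-line slider-crank, x = r cosθ + √(L² − r² sin²θ), so v = −rω sinθ·[1 + r cosθ/√(L² − r² sin²θ)].
With r = 0.0191 m, L = 0.0736 m, θ = 32.4°: √(L² − r² sin²θ) = 0.072885 m.
v = −0.0191·202.9·0.53583·[1 + 0.0191·0.84433/0.072885] = -2.5366 m/s.
|v| = 2.5366 m/s.

2.54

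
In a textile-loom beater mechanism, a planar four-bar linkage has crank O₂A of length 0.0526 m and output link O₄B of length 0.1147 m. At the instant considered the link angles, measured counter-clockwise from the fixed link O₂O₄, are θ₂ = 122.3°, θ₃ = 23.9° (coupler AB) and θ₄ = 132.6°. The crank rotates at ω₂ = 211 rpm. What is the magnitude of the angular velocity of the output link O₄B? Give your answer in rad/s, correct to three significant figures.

10.6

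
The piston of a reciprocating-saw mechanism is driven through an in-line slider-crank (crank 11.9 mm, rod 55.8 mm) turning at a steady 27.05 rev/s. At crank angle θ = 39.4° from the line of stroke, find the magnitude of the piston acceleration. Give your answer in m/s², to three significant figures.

ω = 2π·27.1 = 170 rad/s
x(θ) = r cosθ + √(L² − r² sin²θ); with ω constant, a = ω²·d²x/dθ².
d²x/dθ² = −r cosθ − r²(cos2θ)/√u − r⁴ sin²2θ/(4u^{3/2}),  u = L² − r² sin²θ = 0.00305659 m².
Substituting r = 0.0119 m, L = 0.0558 m, θ = 39.4°: d²x/dθ² = -0.0097216 m.
a = ω²·d²x/dθ² = (170)²·(-0.0097216) = -280.82 m/s²;  |a| = 280.82 m/s².

281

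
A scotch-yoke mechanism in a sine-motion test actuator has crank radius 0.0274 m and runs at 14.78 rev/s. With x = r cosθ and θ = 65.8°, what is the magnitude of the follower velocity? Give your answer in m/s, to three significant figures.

ω = 92.87 rad/s (from 14.78 rev/s).
x = r cosθ ⇒ ẋ = −rω sinθ.
|v| = rω|sinθ| = 0.0274·92.87·|sin 65.8°| = 2.3209 m/s.

2.32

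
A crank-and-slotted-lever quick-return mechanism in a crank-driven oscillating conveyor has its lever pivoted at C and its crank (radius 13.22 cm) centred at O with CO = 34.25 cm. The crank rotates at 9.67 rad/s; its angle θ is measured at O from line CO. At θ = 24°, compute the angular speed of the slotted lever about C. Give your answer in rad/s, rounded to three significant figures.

2.62

ω = 9.67 rad/s
Crank pin A relative to C: A = (d + r cosθ, r sinθ); lever angle φ = atan2(r sinθ, d + r cosθ).
Differentiating tanφ: φ̇ = rω(d cosθ + r)/(d² + r² + 2dr cosθ).
d² + r² + 2dr cosθ = |CA|² = 0.217511 m²;  d cosθ + r = +0.44509 m.
|ω_lever| = |0.1322·9.67·+0.44509| / 0.217511 = 2.6159 rad/s.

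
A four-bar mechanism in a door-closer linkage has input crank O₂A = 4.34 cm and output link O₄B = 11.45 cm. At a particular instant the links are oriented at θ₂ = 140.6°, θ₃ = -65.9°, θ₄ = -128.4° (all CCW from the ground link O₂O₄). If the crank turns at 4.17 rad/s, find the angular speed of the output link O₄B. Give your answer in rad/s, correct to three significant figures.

0.795

ω₂ = 4.17 rad/s
Differentiating the loop-closure r₂e^{iθ₂}+r₃e^{iθ₃}=r₁+r₄e^{iθ₄} gives r₂ω₂e^{iθ₂}+r₃ω₃e^{iθ₃}=r₄ω₄e^{iθ₄}.
Eliminating the other unknown: ω₄ = r₂ω₂ sin(θ₂−θ₃) / [r₄ sin(θ₄−θ₃)].
Numerator sine = -0.44620; denominator sine = -0.88701.
Result = 0.0434·4.17·(-0.44620) / (0.1145·(-0.88701)) = +0.79509 rad/s; magnitude 0.79509 rad/s.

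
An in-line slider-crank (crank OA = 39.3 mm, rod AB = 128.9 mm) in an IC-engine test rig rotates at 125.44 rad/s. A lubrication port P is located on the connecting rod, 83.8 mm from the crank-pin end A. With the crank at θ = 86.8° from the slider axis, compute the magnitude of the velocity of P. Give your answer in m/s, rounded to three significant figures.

ω = 125.4 rad/s.  Crank-pin speed |V_A| = rω = 4.9298 m/s, perpendicular to OA.
Rod angle: sinφ = −(r/L) sinθ ⇒ φ = -17.723°; ω_rod = −rω cosθ/√(L²−r²sin²θ) = -2.2413 rad/s.
V_P = V_A + ω_rod × AP, with AP = 0.0838 m along the rod.
Components: V_Px = −rω sinθ − a·ω_rod·sinφ = -4.9793 m/s;  V_Py = rω cosθ + a·ω_rod·cosφ = +0.096284 m/s.
|V_P| = √(V_Px² + V_Py²) = 4.9802 m/s.

4.98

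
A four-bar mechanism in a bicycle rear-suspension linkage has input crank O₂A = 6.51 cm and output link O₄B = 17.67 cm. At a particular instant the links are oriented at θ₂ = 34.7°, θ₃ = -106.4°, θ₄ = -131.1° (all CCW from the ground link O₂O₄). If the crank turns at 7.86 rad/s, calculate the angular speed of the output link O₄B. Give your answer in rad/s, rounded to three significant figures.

ω₂ = 7.86 rad/s
Differentiating the loop-closure r₂e^{iθ₂}+r₃e^{iθ₃}=r₁+r₄e^{iθ₄} gives r₂ω₂e^{iθ₂}+r₃ω₃e^{iθ₃}=r₄ω₄e^{iθ₄}.
Eliminating the other unknown: ω₄ = r₂ω₂ sin(θ₂−θ₃) / [r₄ sin(θ₄−θ₃)].
Numerator sine = +0.62796; denominator sine = -0.41787.
Result = 0.0651·7.86·(+0.62796) / (0.1767·(-0.41787)) = -4.3517 rad/s; magnitude 4.3517 rad/s.

4.35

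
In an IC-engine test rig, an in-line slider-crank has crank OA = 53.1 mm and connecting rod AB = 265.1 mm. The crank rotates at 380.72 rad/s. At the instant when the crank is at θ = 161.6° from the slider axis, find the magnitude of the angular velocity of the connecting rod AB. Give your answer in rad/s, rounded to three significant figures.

72.5

ω = 380.7 rad/s
The rod makes angle φ with the slider axis where L sinφ = r sinθ; differentiating, L cosφ·φ̇ = r ω cosθ.
L cosφ = √(L² − r² sin²θ) = 0.26457 m.
|ω_rod| = r ω |cosθ| / √(L² − r² sin²θ) = 0.0531·380.7·0.94888/0.26457 = 72.505 rad/s.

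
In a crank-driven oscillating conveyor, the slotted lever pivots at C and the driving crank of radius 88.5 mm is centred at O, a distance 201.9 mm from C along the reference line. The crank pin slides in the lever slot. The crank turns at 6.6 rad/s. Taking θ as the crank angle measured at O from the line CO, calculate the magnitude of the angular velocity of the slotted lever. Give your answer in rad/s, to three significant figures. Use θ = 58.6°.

1.68

ω = 6.6 rad/s
Crank pin A relative to C: A = (d + r cosθ, r sinθ); lever angle φ = atan2(r sinθ, d + r cosθ).
Differentiating tanφ: φ̇ = rω(d cosθ + r)/(d² + r² + 2dr cosθ).
d² + r² + 2dr cosθ = |CA|² = 0.0672148 m²;  d cosθ + r = +0.19369 m.
|ω_lever| = |0.0885·6.6·+0.19369| / 0.0672148 = 1.6832 rad/s.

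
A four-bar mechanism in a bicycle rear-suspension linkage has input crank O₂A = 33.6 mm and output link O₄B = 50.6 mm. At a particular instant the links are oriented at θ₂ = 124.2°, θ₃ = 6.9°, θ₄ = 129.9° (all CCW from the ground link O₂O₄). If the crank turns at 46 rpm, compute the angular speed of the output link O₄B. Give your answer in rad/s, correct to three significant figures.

3.39

ω₂ = 4.817 rad/s (from 46 rpm).
Differentiating the loop-closure r₂e^{iθ₂}+r₃e^{iθ₃}=r₁+r₄e^{iθ₄} gives r₂ω₂e^{iθ₂}+r₃ω₃e^{iθ₃}=r₄ω₄e^{iθ₄}.
Eliminating the other unknown: ω₄ = r₂ω₂ sin(θ₂−θ₃) / [r₄ sin(θ₄−θ₃)].
Numerator sine = +0.88862; denominator sine = +0.83867.
Result = 0.0336·4.817·(+0.88862) / (0.0506·(+0.83867)) = +3.3892 rad/s; magnitude 3.3892 rad/s.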